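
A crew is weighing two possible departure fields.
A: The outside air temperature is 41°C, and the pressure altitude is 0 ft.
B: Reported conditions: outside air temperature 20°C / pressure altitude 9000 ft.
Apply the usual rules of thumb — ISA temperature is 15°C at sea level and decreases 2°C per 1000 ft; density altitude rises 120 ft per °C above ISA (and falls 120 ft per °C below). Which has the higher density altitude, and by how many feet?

A: ISA temp = 15°C, deviation +26°C, DA = 0 + 120 × 26 = 3120 ft.
B: ISA temp = -3°C, deviation +23°C, DA = 9000 + 120 × 23 = 11760 ft.
B is higher by 11760 − 3120 = 8640 ft.

B by 8640 ft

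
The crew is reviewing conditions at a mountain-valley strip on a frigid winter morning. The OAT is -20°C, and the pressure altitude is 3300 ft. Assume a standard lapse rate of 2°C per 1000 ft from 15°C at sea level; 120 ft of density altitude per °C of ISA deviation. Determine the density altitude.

-108 ft

ISA temperature at 3300 ft = 15 − 2 × (3300/1000) = 8.4°C.
ISA deviation = -20 − 8.4 = -28.4°C.
Density altitude = 3300 + 120 × (-28.4) = 3300 + (-3408) = -108 ft.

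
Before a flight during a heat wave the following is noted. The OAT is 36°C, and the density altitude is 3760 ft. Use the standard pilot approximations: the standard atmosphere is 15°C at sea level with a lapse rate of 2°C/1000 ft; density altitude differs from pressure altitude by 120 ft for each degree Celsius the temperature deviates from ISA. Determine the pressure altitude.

DA = PA + 120 × (OAT − (15 − 2·PA/1000)) = PA + 120·OAT − 1800 + 0.24·PA = 1.24·PA + 120·OAT − 1800.
So 1.24·PA = 3760 − 120 × 36 + 1800 = 1240.
PA = 1240 / 1.24 = 1000 ft.

1000 ft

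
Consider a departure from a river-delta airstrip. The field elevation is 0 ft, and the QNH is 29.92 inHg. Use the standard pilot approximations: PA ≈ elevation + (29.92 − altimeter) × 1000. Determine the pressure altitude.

0 ft

Pressure correction = (29.92 − 29.92) × 1000 = 0 ft.
Pressure altitude = 0 + (0) = 0 ft.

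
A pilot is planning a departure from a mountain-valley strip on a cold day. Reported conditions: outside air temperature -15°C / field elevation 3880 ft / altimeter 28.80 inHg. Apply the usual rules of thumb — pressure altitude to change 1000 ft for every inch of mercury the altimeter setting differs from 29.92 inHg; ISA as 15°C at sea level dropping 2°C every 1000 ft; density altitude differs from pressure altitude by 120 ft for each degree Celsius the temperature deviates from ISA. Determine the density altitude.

Pressure altitude = 3880 + (29.92 − 28.80) × 1000 = 3880 + (+1120) = 5000 ft.
ISA temperature at 5000 ft = 15 − 2 × (5000/1000) = 5°C.
ISA deviation = -15 − 5 = -20°C.
Density altitude = 5000 + 120 × (-20) = 2600 ft.

2600 ft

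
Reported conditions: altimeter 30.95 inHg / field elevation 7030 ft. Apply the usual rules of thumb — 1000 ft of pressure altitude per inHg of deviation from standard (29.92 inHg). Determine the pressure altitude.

Pressure correction = (29.92 − 30.95) × 1000 = -1030 ft.
Pressure altitude = 7030 + (-1030) = 6000 ft.

6000 ft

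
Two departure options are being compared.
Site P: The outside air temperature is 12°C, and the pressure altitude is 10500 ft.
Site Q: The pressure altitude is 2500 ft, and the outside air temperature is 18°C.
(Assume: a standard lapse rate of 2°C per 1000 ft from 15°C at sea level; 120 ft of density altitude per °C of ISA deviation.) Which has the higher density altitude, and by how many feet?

Site P: ISA temp = -6°C, deviation +18°C, DA = 10500 + 120 × 18 = 12660 ft.
Site Q: ISA temp = 10°C, deviation +8°C, DA = 2500 + 120 × 8 = 3460 ft.
Site P is higher by 12660 − 3460 = 9200 ft.

Site P by 9200 ft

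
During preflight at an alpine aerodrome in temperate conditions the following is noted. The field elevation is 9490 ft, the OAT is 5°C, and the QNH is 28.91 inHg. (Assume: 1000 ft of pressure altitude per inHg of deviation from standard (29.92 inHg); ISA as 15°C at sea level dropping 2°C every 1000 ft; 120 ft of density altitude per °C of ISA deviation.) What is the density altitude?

Pressure altitude = 9490 + (29.92 − 28.91) × 1000 = 9490 + (+1010) = 10500 ft.
ISA temperature at 10500 ft = 15 − 2 × (10500/1000) = -6°C.
ISA deviation = 5 − (-6) = +11°C.
Density altitude = 10500 + 120 × (11) = 11820 ft.

11820 ft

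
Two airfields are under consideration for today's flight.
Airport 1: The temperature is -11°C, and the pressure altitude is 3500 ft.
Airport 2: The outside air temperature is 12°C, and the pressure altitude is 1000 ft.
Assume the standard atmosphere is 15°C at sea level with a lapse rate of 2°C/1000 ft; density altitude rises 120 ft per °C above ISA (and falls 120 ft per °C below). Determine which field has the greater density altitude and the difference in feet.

Airport 1: ISA temp = 8°C, deviation -19°C, DA = 3500 + 120 × (-19) = 1220 ft.
Airport 2: ISA temp = 13°C, deviation -1°C, DA = 1000 + 120 × (-1) = 880 ft.
Airport 1 is higher by 1220 − 880 = 340 ft.

Airport 1 by 340 ft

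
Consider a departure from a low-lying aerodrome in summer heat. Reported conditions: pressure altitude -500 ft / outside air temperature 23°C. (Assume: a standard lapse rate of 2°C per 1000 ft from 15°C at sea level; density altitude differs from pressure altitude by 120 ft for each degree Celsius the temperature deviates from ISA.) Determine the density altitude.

ISA temperature at -500 ft = 15 − 2 × (-500/1000) = 16°C.
ISA deviation = 23 − 16 = +7°C.
Density altitude = -500 + 120 × (7) = -500 + (+840) = 340 ft.

340 ft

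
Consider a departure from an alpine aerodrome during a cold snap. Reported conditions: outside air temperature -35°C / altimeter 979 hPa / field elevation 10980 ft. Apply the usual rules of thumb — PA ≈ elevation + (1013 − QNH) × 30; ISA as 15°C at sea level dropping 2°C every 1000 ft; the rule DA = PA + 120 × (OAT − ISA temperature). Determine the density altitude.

8880 ft

Pressure altitude = 10980 + (1013 − 979) × 30 = 10980 + (+1020) = 12000 ft.
ISA temperature at 12000 ft = 15 − 2 × (12000/1000) = -9°C.
ISA deviation = -35 − (-9) = -26°C.
Density altitude = 12000 + 120 × (-26) = 8880 ft.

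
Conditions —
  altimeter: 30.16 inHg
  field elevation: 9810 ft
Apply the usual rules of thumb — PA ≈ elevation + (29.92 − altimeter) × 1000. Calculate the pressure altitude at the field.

Pressure correction = (29.92 − 30.16) × 1000 = -240 ft.
Pressure altitude = 9810 + (-240) = 9570 ft.

9570 ft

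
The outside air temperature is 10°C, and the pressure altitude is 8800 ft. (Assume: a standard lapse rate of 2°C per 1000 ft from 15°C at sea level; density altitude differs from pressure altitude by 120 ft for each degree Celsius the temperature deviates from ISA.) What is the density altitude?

ISA temperature at 8800 ft = 15 − 2 × (8800/1000) = -2.6°C.
ISA deviation = 10 − (-2.6) = +12.6°C.
Density altitude = 8800 + 120 × (12.6) = 8800 + (+1512) = 10312 ft.

10312 ft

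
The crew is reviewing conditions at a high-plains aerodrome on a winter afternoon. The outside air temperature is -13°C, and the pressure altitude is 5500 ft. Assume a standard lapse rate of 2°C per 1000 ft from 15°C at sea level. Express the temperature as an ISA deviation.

ISA temperature at 5500 ft = 15 − 2 × (5500/1000) = 4°C.
Deviation = OAT − ISA = -13 − 4 = -17°C.

ISA-17°C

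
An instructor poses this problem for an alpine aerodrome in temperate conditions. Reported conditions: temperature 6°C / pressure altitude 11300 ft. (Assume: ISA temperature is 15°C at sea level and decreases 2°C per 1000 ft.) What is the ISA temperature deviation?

ISA temperature at 11300 ft = 15 − 2 × (11300/1000) = -7.6°C.
Deviation = OAT − ISA = 6 − (-7.6) = +13.6°C.

ISA+13.6°C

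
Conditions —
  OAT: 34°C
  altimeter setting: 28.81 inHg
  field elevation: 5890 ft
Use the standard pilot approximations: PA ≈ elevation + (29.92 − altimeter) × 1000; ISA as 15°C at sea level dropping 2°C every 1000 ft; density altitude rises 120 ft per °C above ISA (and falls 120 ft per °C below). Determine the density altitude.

Pressure altitude = 5890 + (29.92 − 28.81) × 1000 = 5890 + (+1110) = 7000 ft.
ISA temperature at 7000 ft = 15 − 2 × (7000/1000) = 1°C.
ISA deviation = 34 − 1 = +33°C.
Density altitude = 7000 + 120 × (33) = 10960 ft.

10960 ft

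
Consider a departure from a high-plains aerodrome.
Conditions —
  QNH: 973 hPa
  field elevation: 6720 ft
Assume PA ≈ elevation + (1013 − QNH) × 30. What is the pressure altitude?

7920 ft

Pressure correction = (1013 − 973) × 30 = +1200 ft.
Pressure altitude = 6720 + (+1200) = 7920 ft.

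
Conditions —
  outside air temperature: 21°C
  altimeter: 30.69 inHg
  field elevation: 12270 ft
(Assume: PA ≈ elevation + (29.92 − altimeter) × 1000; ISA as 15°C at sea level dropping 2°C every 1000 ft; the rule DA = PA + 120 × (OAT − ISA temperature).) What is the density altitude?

Pressure altitude = 12270 + (29.92 − 30.69) × 1000 = 12270 + (-770) = 11500 ft.
ISA temperature at 11500 ft = 15 − 2 × (11500/1000) = -8°C.
ISA deviation = 21 − (-8) = +29°C.
Density altitude = 11500 + 120 × (29) = 14980 ft.

14980 ft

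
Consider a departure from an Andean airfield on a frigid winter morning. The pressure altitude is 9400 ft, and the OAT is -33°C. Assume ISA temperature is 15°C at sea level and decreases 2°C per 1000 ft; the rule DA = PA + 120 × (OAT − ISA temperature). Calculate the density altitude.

5896 ft

ISA temperature at 9400 ft = 15 − 2 × (9400/1000) = -3.8°C.
ISA deviation = -33 − (-3.8) = -29.2°C.
Density altitude = 9400 + 120 × (-29.2) = 9400 + (-3504) = 5896 ft.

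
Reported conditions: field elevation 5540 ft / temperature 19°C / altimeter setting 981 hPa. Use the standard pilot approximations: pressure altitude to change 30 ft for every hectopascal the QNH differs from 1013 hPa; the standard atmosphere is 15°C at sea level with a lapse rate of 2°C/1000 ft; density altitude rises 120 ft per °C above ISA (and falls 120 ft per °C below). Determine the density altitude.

Pressure altitude = 5540 + (1013 − 981) × 30 = 5540 + (+960) = 6500 ft.
ISA temperature at 6500 ft = 15 − 2 × (6500/1000) = 2°C.
ISA deviation = 19 − 2 = +17°C.
Density altitude = 6500 + 120 × (17) = 8540 ft.

8540 ft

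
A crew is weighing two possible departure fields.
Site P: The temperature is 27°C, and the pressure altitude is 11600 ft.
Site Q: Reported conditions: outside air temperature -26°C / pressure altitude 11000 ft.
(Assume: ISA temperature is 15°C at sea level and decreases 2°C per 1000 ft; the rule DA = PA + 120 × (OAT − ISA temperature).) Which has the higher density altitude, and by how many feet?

Site P: ISA temp = -8.2°C, deviation +35.2°C, DA = 11600 + 120 × 35.2 = 15824 ft.
Site Q: ISA temp = -7°C, deviation -19°C, DA = 11000 + 120 × (-19) = 8720 ft.
Site P is higher by 15824 − 8720 = 7104 ft.

Site P by 7104 ft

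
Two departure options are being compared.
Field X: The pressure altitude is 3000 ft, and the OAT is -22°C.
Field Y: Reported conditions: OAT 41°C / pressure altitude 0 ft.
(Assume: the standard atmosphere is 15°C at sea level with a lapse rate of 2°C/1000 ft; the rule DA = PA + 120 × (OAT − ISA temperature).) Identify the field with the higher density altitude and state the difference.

Field X: ISA temp = 9°C, deviation -31°C, DA = 3000 + 120 × (-31) = -720 ft.
Field Y: ISA temp = 15°C, deviation +26°C, DA = 0 + 120 × 26 = 3120 ft.
Field Y is higher by 3120 − (-720) = 3840 ft.

Field Y by 3840 ft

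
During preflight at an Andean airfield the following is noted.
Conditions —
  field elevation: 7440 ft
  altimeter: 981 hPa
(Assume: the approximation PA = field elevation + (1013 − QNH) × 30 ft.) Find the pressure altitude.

Pressure correction = (1013 − 981) × 30 = +960 ft.
Pressure altitude = 7440 + (+960) = 8400 ft.

8400 ft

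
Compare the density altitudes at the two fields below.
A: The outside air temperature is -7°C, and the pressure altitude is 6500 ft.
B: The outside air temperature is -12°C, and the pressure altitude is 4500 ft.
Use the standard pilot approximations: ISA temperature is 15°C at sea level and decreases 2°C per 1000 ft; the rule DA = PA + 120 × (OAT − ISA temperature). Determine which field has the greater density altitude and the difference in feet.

A by 3080 ft

A: ISA temp = 2°C, deviation -9°C, DA = 6500 + 120 × (-9) = 5420 ft.
B: ISA temp = 6°C, deviation -18°C, DA = 4500 + 120 × (-18) = 2340 ft.
A is higher by 5420 − 2340 = 3080 ft.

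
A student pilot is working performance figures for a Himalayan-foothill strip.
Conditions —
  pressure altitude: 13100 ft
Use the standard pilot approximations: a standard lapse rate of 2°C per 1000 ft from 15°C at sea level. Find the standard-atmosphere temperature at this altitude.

ISA temperature = 15 − 2 × (13100/1000) = 15 − 26.2 = -11.2°C.

-11.2°C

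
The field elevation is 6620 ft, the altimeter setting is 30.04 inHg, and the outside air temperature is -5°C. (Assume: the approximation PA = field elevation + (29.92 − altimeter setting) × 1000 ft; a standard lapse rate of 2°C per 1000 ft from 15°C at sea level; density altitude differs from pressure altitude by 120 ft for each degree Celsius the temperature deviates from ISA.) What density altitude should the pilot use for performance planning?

5660 ft

Pressure altitude = 6620 + (29.92 − 30.04) × 1000 = 6620 + (-120) = 6500 ft.
ISA temperature at 6500 ft = 15 − 2 × (6500/1000) = 2°C.
ISA deviation = -5 − 2 = -7°C.
Density altitude = 6500 + 120 × (-7) = 5660 ft.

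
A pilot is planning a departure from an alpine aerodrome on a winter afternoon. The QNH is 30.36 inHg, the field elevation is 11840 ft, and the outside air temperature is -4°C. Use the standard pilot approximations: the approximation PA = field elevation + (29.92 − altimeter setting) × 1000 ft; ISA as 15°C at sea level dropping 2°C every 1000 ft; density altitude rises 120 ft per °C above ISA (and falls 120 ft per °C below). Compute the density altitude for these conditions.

Pressure altitude = 11840 + (29.92 − 30.36) × 1000 = 11840 + (-440) = 11400 ft.
ISA temperature at 11400 ft = 15 − 2 × (11400/1000) = -7.8°C.
ISA deviation = -4 − (-7.8) = +3.8°C.
Density altitude = 11400 + 120 × (3.8) = 11856 ft.

11856 ft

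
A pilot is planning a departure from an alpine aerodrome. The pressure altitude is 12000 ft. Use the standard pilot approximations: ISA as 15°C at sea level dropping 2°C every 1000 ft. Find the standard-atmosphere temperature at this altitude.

ISA temperature = 15 − 2 × (12000/1000) = 15 − 24 = -9°C.

-9°C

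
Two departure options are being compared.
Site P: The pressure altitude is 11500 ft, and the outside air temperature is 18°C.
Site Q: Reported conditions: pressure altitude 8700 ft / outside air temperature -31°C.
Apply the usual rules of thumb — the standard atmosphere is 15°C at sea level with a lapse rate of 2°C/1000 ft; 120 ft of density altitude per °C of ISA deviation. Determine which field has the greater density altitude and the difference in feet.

Site P by 9352 ft

Site P: ISA temp = -8°C, deviation +26°C, DA = 11500 + 120 × 26 = 14620 ft.
Site Q: ISA temp = -2.4°C, deviation -28.6°C, DA = 8700 + 120 × (-28.6) = 5268 ft.
Site P is higher by 14620 − 5268 = 9352 ft.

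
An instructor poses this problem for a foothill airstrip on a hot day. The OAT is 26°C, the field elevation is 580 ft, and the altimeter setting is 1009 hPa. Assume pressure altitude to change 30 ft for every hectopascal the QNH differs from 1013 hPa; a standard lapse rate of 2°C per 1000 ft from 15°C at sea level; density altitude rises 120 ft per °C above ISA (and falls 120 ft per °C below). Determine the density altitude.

Pressure altitude = 580 + (1013 − 1009) × 30 = 580 + (+120) = 700 ft.
ISA temperature at 700 ft = 15 − 2 × (700/1000) = 13.6°C.
ISA deviation = 26 − 13.6 = +12.4°C.
Density altitude = 700 + 120 × (12.4) = 2188 ft.

2188 ft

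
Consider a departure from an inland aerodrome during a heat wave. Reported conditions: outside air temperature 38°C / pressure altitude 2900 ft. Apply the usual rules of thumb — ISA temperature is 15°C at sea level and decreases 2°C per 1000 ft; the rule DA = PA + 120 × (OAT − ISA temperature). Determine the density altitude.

ISA temperature at 2900 ft = 15 − 2 × (2900/1000) = 9.2°C.
ISA deviation = 38 − 9.2 = +28.8°C.
Density altitude = 2900 + 120 × (28.8) = 2900 + (+3456) = 6356 ft.

6356 ft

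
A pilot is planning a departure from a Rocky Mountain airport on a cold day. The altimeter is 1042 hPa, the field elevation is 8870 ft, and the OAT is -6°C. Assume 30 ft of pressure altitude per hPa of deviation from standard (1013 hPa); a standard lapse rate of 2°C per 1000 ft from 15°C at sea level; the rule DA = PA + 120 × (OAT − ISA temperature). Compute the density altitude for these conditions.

Pressure altitude = 8870 + (1013 − 1042) × 30 = 8870 + (-870) = 8000 ft.
ISA temperature at 8000 ft = 15 − 2 × (8000/1000) = -1°C.
ISA deviation = -6 − (-1) = -5°C.
Density altitude = 8000 + 120 × (-5) = 7400 ft.

7400 ft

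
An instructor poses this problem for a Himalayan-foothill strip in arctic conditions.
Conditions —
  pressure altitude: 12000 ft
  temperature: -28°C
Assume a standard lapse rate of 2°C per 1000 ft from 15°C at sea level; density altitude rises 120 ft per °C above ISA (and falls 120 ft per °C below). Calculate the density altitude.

9720 ft

ISA temperature at 12000 ft = 15 − 2 × (12000/1000) = -9°C.
ISA deviation = -28 − (-9) = -19°C.
Density altitude = 12000 + 120 × (-19) = 12000 + (-2280) = 9720 ft.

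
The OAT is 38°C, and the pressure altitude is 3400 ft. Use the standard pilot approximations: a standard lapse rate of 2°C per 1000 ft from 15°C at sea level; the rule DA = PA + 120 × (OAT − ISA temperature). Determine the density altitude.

6976 ft

ISA temperature at 3400 ft = 15 − 2 × (3400/1000) = 8.2°C.
ISA deviation = 38 − 8.2 = +29.8°C.
Density altitude = 3400 + 120 × (29.8) = 3400 + (+3576) = 6976 ft.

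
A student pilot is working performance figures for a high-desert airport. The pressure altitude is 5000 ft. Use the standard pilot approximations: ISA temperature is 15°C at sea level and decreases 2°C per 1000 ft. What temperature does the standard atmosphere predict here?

ISA temperature = 15 − 2 × (5000/1000) = 15 − 10 = 5°C.

5°C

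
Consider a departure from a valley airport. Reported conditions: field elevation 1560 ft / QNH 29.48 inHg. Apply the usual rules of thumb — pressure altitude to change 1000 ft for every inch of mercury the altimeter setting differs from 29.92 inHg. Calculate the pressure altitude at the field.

Pressure correction = (29.92 − 29.48) × 1000 = +440 ft.
Pressure altitude = 1560 + (+440) = 2000 ft.

2000 ft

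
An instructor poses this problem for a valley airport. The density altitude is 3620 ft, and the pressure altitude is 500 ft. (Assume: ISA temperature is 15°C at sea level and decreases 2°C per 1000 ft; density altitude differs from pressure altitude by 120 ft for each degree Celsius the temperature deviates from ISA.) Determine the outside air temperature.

40°C

Density altitude − pressure altitude = 3620 − 500 = +3120 ft.
At 120 ft/°C that is an ISA deviation of 3120/120 = +26°C.
ISA temperature at 500 ft = 15 − 2 × (500/1000) = 14°C.
OAT = ISA + deviation = 14 + (+26) = 40°C.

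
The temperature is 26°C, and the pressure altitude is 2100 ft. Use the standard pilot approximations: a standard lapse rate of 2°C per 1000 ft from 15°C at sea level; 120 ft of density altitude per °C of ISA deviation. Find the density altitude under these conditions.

3924 ft

ISA temperature at 2100 ft = 15 − 2 × (2100/1000) = 10.8°C.
ISA deviation = 26 − 10.8 = +15.2°C.
Density altitude = 2100 + 120 × (15.2) = 2100 + (+1824) = 3924 ft.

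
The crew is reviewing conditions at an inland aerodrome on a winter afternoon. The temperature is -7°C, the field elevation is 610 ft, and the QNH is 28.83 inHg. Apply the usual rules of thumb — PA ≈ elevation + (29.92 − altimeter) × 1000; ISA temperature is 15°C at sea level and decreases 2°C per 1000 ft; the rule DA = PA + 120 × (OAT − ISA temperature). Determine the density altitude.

-532 ft

Pressure altitude = 610 + (29.92 − 28.83) × 1000 = 610 + (+1090) = 1700 ft.
ISA temperature at 1700 ft = 15 − 2 × (1700/1000) = 11.6°C.
ISA deviation = -7 − 11.6 = -18.6°C.
Density altitude = 1700 + 120 × (-18.6) = -532 ft.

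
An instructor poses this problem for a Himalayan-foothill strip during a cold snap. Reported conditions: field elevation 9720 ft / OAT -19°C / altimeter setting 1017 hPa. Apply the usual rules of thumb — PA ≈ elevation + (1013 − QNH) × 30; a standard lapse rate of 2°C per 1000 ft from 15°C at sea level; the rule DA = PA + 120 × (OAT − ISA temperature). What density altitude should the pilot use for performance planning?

7824 ft

Pressure altitude = 9720 + (1013 − 1017) × 30 = 9720 + (-120) = 9600 ft.
ISA temperature at 9600 ft = 15 − 2 × (9600/1000) = -4.2°C.
ISA deviation = -19 − (-4.2) = -14.8°C.
Density altitude = 9600 + 120 × (-14.8) = 7824 ft.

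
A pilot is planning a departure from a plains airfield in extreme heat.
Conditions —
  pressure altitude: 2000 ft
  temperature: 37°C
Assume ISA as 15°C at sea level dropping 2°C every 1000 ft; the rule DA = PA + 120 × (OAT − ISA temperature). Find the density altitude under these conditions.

ISA temperature at 2000 ft = 15 − 2 × (2000/1000) = 11°C.
ISA deviation = 37 − 11 = +26°C.
Density altitude = 2000 + 120 × (26) = 2000 + (+3120) = 5120 ft.

5120 ft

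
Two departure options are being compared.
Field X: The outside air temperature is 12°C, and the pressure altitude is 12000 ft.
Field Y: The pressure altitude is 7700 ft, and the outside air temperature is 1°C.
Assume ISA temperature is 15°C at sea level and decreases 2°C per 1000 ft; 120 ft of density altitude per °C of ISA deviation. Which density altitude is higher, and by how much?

Field X by 6652 ft

Field X: ISA temp = -9°C, deviation +21°C, DA = 12000 + 120 × 21 = 14520 ft.
Field Y: ISA temp = -0.4°C, deviation +1.4°C, DA = 7700 + 120 × 1.4 = 7868 ft.
Field X is higher by 14520 − 7868 = 6652 ft.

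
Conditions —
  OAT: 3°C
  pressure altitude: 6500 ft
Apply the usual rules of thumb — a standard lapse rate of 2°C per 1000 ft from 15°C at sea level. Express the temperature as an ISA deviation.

ISA+1°C

ISA temperature at 6500 ft = 15 − 2 × (6500/1000) = 2°C.
Deviation = OAT − ISA = 3 − 2 = +1°C.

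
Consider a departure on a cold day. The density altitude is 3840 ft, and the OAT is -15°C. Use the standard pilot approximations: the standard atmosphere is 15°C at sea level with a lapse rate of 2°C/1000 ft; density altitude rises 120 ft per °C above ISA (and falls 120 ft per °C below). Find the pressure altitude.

DA = PA + 120 × (OAT − (15 − 2·PA/1000)) = PA + 120·OAT − 1800 + 0.24·PA = 1.24·PA + 120·OAT − 1800.
So 1.24·PA = 3840 − 120 × (-15) + 1800 = 7440.
PA = 7440 / 1.24 = 6000 ft.

6000 ft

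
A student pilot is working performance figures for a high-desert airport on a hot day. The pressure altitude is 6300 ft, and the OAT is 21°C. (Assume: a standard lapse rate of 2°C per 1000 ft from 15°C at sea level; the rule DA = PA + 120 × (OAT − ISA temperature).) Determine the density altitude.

ISA temperature at 6300 ft = 15 − 2 × (6300/1000) = 2.4°C.
ISA deviation = 21 − 2.4 = +18.6°C.
Density altitude = 6300 + 120 × (18.6) = 6300 + (+2232) = 8532 ft.

8532 ft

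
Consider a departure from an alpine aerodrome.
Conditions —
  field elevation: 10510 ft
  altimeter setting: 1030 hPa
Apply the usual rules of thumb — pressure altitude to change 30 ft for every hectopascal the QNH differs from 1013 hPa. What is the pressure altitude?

Pressure correction = (1013 − 1030) × 30 = -510 ft.
Pressure altitude = 10510 + (-510) = 10000 ft.

10000 ft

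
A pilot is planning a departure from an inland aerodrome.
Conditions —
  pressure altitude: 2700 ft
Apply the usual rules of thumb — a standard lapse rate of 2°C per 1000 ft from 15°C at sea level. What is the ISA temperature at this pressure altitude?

9.6°C

ISA temperature = 15 − 2 × (2700/1000) = 15 − 5.4 = 9.6°C.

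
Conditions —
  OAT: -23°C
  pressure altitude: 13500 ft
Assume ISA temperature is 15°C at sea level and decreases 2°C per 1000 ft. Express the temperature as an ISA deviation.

ISA temperature at 13500 ft = 15 − 2 × (13500/1000) = -12°C.
Deviation = OAT − ISA = -23 − (-12) = -11°C.

ISA-11°C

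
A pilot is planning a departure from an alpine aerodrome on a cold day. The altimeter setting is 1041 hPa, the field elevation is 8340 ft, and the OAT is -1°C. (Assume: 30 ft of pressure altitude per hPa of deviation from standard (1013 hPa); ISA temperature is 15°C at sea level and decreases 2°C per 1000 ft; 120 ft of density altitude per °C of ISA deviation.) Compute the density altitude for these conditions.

Pressure altitude = 8340 + (1013 − 1041) × 30 = 8340 + (-840) = 7500 ft.
ISA temperature at 7500 ft = 15 − 2 × (7500/1000) = 0°C.
ISA deviation = -1 − 0 = -1°C.
Density altitude = 7500 + 120 × (-1) = 7380 ft.

7380 ft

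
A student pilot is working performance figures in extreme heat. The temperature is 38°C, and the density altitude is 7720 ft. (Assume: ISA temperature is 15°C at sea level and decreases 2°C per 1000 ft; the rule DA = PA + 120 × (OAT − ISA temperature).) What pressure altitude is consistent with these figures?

4000 ft

DA = PA + 120 × (OAT − (15 − 2·PA/1000)) = PA + 120·OAT − 1800 + 0.24·PA = 1.24·PA + 120·OAT − 1800.
So 1.24·PA = 7720 − 120 × 38 + 1800 = 4960.
PA = 4960 / 1.24 = 4000 ft.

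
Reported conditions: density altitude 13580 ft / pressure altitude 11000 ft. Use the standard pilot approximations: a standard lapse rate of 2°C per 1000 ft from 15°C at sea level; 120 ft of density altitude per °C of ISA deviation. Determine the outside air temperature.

Density altitude − pressure altitude = 13580 − 11000 = +2580 ft.
At 120 ft/°C that is an ISA deviation of 2580/120 = +21.5°C.
ISA temperature at 11000 ft = 15 − 2 × (11000/1000) = -7°C.
OAT = ISA + deviation = -7 + (+21.5) = 14.5°C.

14.5°C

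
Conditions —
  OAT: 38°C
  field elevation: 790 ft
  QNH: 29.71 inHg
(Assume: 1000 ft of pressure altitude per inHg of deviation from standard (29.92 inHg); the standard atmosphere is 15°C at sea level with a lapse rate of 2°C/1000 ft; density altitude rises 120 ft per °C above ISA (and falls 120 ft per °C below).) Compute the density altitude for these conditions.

Pressure altitude = 790 + (29.92 − 29.71) × 1000 = 790 + (+210) = 1000 ft.
ISA temperature at 1000 ft = 15 − 2 × (1000/1000) = 13°C.
ISA deviation = 38 − 13 = +25°C.
Density altitude = 1000 + 120 × (25) = 4000 ft.

4000 ft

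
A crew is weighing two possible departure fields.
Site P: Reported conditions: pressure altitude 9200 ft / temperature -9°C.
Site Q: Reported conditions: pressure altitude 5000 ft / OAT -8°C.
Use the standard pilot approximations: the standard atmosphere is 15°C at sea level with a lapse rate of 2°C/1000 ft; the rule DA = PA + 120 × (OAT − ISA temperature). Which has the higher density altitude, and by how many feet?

Site P by 5088 ft

Site P: ISA temp = -3.4°C, deviation -5.6°C, DA = 9200 + 120 × (-5.6) = 8528 ft.
Site Q: ISA temp = 5°C, deviation -13°C, DA = 5000 + 120 × (-13) = 3440 ft.
Site P is higher by 8528 − 3440 = 5088 ft.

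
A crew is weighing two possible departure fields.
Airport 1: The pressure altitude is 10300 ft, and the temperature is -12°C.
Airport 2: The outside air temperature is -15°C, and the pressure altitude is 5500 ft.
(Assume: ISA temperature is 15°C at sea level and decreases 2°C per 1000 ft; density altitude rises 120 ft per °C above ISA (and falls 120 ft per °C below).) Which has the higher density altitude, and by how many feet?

Airport 1: ISA temp = -5.6°C, deviation -6.4°C, DA = 10300 + 120 × (-6.4) = 9532 ft.
Airport 2: ISA temp = 4°C, deviation -19°C, DA = 5500 + 120 × (-19) = 3220 ft.
Airport 1 is higher by 9532 − 3220 = 6312 ft.

Airport 1 by 6312 ft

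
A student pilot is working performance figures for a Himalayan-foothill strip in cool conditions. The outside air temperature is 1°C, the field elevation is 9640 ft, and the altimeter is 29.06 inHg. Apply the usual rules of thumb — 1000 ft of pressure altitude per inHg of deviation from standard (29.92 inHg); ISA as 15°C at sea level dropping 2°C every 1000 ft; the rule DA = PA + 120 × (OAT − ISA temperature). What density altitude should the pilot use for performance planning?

Pressure altitude = 9640 + (29.92 − 29.06) × 1000 = 9640 + (+860) = 10500 ft.
ISA temperature at 10500 ft = 15 − 2 × (10500/1000) = -6°C.
ISA deviation = 1 − (-6) = +7°C.
Density altitude = 10500 + 120 × (7) = 11340 ft.

11340 ft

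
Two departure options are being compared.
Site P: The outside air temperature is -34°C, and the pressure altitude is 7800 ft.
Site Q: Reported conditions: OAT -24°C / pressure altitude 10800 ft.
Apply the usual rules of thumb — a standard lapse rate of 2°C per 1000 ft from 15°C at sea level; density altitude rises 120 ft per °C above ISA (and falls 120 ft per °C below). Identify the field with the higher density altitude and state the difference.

Site Q by 4920 ft

Site P: ISA temp = -0.6°C, deviation -33.4°C, DA = 7800 + 120 × (-33.4) = 3792 ft.
Site Q: ISA temp = -6.6°C, deviation -17.4°C, DA = 10800 + 120 × (-17.4) = 8712 ft.
Site Q is higher by 8712 − 3792 = 4920 ft.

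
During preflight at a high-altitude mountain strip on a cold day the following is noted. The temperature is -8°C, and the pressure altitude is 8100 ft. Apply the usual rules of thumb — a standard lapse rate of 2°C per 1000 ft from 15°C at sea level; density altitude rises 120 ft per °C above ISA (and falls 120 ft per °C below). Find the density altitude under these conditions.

ISA temperature at 8100 ft = 15 − 2 × (8100/1000) = -1.2°C.
ISA deviation = -8 − (-1.2) = -6.8°C.
Density altitude = 8100 + 120 × (-6.8) = 8100 + (-816) = 7284 ft.

7284 ft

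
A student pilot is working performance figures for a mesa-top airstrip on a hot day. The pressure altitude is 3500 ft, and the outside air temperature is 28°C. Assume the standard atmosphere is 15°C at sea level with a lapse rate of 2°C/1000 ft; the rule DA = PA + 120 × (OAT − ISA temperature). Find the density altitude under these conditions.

ISA temperature at 3500 ft = 15 − 2 × (3500/1000) = 8°C.
ISA deviation = 28 − 8 = +20°C.
Density altitude = 3500 + 120 × (20) = 3500 + (+2400) = 5900 ft.

5900 ft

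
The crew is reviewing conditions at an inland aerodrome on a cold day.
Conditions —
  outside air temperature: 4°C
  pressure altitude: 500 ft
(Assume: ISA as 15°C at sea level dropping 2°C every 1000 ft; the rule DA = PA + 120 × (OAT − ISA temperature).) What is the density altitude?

-700 ft

ISA temperature at 500 ft = 15 − 2 × (500/1000) = 14°C.
ISA deviation = 4 − 14 = -10°C.
Density altitude = 500 + 120 × (-10) = 500 + (-1200) = -700 ft.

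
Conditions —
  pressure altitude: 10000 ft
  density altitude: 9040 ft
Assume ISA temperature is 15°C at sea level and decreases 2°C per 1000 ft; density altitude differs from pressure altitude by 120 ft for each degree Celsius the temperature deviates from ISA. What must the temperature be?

-13°C

Density altitude − pressure altitude = 9040 − 10000 = -960 ft.
At 120 ft/°C that is an ISA deviation of -960/120 = -8°C.
ISA temperature at 10000 ft = 15 − 2 × (10000/1000) = -5°C.
OAT = ISA + deviation = -5 + (-8) = -13°C.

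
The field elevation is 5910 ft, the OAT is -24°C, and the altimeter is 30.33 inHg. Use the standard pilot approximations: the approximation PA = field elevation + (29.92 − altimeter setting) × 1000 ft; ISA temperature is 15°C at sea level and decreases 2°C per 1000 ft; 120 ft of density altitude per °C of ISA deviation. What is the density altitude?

2140 ft

Pressure altitude = 5910 + (29.92 − 30.33) × 1000 = 5910 + (-410) = 5500 ft.
ISA temperature at 5500 ft = 15 − 2 × (5500/1000) = 4°C.
ISA deviation = -24 − 4 = -28°C.
Density altitude = 5500 + 120 × (-28) = 2140 ft.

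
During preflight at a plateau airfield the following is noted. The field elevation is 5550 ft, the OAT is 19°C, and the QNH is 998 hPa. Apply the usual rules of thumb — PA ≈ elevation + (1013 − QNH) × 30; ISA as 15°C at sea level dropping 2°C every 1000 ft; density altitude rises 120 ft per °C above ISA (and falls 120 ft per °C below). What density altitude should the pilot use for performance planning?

7920 ft

Pressure altitude = 5550 + (1013 − 998) × 30 = 5550 + (+450) = 6000 ft.
ISA temperature at 6000 ft = 15 − 2 × (6000/1000) = 3°C.
ISA deviation = 19 − 3 = +16°C.
Density altitude = 6000 + 120 × (16) = 7920 ft.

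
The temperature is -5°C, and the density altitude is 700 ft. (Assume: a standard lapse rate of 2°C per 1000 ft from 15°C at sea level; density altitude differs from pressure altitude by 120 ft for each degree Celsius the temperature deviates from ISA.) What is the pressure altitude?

DA = PA + 120 × (OAT − (15 − 2·PA/1000)) = PA + 120·OAT − 1800 + 0.24·PA = 1.24·PA + 120·OAT − 1800.
So 1.24·PA = 700 − 120 × (-5) + 1800 = 3100.
PA = 3100 / 1.24 = 2500 ft.

2500 ft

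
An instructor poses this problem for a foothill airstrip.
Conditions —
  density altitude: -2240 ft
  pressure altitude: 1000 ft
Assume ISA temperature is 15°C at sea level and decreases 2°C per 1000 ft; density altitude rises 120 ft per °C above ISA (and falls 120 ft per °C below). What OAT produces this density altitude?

-14°C

Density altitude − pressure altitude = -2240 − 1000 = -3240 ft.
At 120 ft/°C that is an ISA deviation of -3240/120 = -27°C.
ISA temperature at 1000 ft = 15 − 2 × (1000/1000) = 13°C.
OAT = ISA + deviation = 13 + (-27) = -14°C.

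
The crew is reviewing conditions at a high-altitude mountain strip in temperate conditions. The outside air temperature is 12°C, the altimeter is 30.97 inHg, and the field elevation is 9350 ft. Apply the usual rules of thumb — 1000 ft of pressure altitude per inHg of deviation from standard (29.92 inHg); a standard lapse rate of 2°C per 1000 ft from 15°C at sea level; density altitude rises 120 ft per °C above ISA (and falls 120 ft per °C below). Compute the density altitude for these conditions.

Pressure altitude = 9350 + (29.92 − 30.97) × 1000 = 9350 + (-1050) = 8300 ft.
ISA temperature at 8300 ft = 15 − 2 × (8300/1000) = -1.6°C.
ISA deviation = 12 − (-1.6) = +13.6°C.
Density altitude = 8300 + 120 × (13.6) = 9932 ft.

9932 ft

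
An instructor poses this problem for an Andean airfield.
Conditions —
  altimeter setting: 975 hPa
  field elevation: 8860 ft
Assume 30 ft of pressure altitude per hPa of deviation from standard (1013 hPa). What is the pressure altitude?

Pressure correction = (1013 − 975) × 30 = +1140 ft.
Pressure altitude = 8860 + (+1140) = 10000 ft.

10000 ft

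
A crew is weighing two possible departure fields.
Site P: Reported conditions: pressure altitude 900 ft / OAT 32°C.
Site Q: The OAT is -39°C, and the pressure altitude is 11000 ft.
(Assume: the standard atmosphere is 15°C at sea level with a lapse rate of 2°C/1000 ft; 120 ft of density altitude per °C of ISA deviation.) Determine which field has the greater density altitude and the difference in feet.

Site Q by 4004 ft

Site P: ISA temp = 13.2°C, deviation +18.8°C, DA = 900 + 120 × 18.8 = 3156 ft.
Site Q: ISA temp = -7°C, deviation -32°C, DA = 11000 + 120 × (-32) = 7160 ft.
Site Q is higher by 7160 − 3156 = 4004 ft.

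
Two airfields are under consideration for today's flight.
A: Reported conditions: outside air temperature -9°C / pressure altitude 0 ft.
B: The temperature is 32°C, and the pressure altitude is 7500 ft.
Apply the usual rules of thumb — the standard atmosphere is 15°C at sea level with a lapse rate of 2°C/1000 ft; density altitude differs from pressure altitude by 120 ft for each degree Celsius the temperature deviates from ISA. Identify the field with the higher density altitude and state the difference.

B by 14220 ft

A: ISA temp = 15°C, deviation -24°C, DA = 0 + 120 × (-24) = -2880 ft.
B: ISA temp = 0°C, deviation +32°C, DA = 7500 + 120 × 32 = 11340 ft.
B is higher by 11340 − (-2880) = 14220 ft.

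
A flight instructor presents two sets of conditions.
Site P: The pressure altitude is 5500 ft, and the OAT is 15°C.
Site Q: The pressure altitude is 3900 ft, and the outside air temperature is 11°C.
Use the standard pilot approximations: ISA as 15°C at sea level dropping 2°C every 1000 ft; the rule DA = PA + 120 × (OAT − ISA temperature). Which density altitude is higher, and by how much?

Site P by 2464 ft

Site P: ISA temp = 4°C, deviation +11°C, DA = 5500 + 120 × 11 = 6820 ft.
Site Q: ISA temp = 7.2°C, deviation +3.8°C, DA = 3900 + 120 × 3.8 = 4356 ft.
Site P is higher by 6820 − 4356 = 2464 ft.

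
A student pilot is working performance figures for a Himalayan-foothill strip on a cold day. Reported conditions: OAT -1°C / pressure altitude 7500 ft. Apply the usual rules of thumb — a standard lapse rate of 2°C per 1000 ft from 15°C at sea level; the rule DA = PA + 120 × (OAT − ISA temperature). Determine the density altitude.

7380 ft

ISA temperature at 7500 ft = 15 − 2 × (7500/1000) = 0°C.
ISA deviation = -1 − 0 = -1°C.
Density altitude = 7500 + 120 × (-1) = 7500 + (-120) = 7380 ft.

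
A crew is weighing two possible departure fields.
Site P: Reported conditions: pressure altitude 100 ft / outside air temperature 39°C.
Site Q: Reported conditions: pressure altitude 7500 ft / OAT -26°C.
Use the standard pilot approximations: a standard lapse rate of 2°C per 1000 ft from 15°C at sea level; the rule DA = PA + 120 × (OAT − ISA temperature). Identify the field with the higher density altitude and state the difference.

Site Q by 1376 ft

Site P: ISA temp = 14.8°C, deviation +24.2°C, DA = 100 + 120 × 24.2 = 3004 ft.
Site Q: ISA temp = 0°C, deviation -26°C, DA = 7500 + 120 × (-26) = 4380 ft.
Site Q is higher by 4380 − 3004 = 1376 ft.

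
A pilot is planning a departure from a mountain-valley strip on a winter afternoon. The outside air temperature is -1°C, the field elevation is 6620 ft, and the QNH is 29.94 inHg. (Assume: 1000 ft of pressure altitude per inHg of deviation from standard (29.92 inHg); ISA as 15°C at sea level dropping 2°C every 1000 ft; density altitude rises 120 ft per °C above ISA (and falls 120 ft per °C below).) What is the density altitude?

6264 ft

Pressure altitude = 6620 + (29.92 − 29.94) × 1000 = 6620 + (-20) = 6600 ft.
ISA temperature at 6600 ft = 15 − 2 × (6600/1000) = 1.8°C.
ISA deviation = -1 − 1.8 = -2.8°C.
Density altitude = 6600 + 120 × (-2.8) = 6264 ft.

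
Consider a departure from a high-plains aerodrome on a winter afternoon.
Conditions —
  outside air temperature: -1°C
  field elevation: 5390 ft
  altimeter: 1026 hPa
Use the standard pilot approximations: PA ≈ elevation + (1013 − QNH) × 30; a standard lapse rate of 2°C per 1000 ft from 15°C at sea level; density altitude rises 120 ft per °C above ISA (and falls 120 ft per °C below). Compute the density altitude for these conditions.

Pressure altitude = 5390 + (1013 − 1026) × 30 = 5390 + (-390) = 5000 ft.
ISA temperature at 5000 ft = 15 − 2 × (5000/1000) = 5°C.
ISA deviation = -1 − 5 = -6°C.
Density altitude = 5000 + 120 × (-6) = 4280 ft.

4280 ft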